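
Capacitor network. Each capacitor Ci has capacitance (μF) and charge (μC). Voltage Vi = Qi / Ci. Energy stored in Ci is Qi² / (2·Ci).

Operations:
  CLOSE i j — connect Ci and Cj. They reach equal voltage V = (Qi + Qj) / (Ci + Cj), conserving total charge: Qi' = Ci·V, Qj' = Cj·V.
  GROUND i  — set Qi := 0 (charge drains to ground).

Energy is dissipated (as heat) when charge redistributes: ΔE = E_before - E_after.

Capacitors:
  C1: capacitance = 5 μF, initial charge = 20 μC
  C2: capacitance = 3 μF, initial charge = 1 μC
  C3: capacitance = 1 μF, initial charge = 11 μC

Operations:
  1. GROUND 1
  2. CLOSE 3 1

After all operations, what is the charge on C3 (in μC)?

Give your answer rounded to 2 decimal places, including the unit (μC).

Initial: C1(5μF, Q=20μC, V=4.00V), C2(3μF, Q=1μC, V=0.33V), C3(1μF, Q=11μC, V=11.00V)
Op 1: GROUND 1: Q1=0; energy lost=40.000
Op 2: CLOSE 3-1: Q_total=11.00, C_total=6.00, V=1.83; Q3=1.83, Q1=9.17; dissipated=50.417
Final charges: Q1=9.17, Q2=1.00, Q3=1.83

Answer: 1.83 μC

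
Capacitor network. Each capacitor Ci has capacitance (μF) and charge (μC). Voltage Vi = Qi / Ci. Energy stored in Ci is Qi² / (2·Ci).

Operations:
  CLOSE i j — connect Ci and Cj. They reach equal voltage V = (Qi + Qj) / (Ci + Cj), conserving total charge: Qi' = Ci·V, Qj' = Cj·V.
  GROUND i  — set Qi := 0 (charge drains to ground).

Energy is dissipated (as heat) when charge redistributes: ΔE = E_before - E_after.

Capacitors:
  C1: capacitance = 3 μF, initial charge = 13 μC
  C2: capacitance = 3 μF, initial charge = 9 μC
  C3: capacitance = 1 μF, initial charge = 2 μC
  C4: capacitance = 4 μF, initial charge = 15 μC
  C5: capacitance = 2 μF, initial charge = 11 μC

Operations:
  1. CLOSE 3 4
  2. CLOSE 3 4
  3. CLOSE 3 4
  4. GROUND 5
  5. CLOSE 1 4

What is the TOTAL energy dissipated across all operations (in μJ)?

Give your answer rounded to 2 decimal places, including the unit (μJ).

Answer: 32.22 μJ

Derivation:
Initial: C1(3μF, Q=13μC, V=4.33V), C2(3μF, Q=9μC, V=3.00V), C3(1μF, Q=2μC, V=2.00V), C4(4μF, Q=15μC, V=3.75V), C5(2μF, Q=11μC, V=5.50V)
Op 1: CLOSE 3-4: Q_total=17.00, C_total=5.00, V=3.40; Q3=3.40, Q4=13.60; dissipated=1.225
Op 2: CLOSE 3-4: Q_total=17.00, C_total=5.00, V=3.40; Q3=3.40, Q4=13.60; dissipated=0.000
Op 3: CLOSE 3-4: Q_total=17.00, C_total=5.00, V=3.40; Q3=3.40, Q4=13.60; dissipated=0.000
Op 4: GROUND 5: Q5=0; energy lost=30.250
Op 5: CLOSE 1-4: Q_total=26.60, C_total=7.00, V=3.80; Q1=11.40, Q4=15.20; dissipated=0.747
Total dissipated: 32.222 μJ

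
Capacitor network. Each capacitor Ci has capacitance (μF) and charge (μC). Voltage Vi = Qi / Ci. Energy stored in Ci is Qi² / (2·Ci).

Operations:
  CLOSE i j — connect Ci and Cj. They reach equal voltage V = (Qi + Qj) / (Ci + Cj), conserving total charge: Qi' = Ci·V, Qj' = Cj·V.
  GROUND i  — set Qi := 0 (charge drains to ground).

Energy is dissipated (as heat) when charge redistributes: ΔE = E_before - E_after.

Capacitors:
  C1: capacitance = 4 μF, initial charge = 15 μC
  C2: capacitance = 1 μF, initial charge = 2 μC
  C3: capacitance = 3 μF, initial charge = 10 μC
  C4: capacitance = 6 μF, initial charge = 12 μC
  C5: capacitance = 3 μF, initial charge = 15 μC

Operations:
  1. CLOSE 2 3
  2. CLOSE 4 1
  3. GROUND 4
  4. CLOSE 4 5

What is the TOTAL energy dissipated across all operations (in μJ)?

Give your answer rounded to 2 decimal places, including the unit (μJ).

Answer: 51.21 μJ

Derivation:
Initial: C1(4μF, Q=15μC, V=3.75V), C2(1μF, Q=2μC, V=2.00V), C3(3μF, Q=10μC, V=3.33V), C4(6μF, Q=12μC, V=2.00V), C5(3μF, Q=15μC, V=5.00V)
Op 1: CLOSE 2-3: Q_total=12.00, C_total=4.00, V=3.00; Q2=3.00, Q3=9.00; dissipated=0.667
Op 2: CLOSE 4-1: Q_total=27.00, C_total=10.00, V=2.70; Q4=16.20, Q1=10.80; dissipated=3.675
Op 3: GROUND 4: Q4=0; energy lost=21.870
Op 4: CLOSE 4-5: Q_total=15.00, C_total=9.00, V=1.67; Q4=10.00, Q5=5.00; dissipated=25.000
Total dissipated: 51.212 μJ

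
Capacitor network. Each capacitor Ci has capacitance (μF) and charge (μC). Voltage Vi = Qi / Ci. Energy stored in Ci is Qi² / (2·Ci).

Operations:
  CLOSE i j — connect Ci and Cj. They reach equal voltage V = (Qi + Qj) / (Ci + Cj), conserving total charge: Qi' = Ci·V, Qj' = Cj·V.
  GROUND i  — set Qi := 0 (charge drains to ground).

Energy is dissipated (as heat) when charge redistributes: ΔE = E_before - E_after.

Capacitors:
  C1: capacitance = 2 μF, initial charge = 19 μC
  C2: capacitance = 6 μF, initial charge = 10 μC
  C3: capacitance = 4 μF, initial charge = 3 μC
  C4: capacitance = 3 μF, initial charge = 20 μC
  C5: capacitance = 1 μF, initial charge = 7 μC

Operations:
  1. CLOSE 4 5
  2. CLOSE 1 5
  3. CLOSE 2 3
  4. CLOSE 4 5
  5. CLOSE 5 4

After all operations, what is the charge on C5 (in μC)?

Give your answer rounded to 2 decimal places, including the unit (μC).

Answer: 7.21 μC

Derivation:
Initial: C1(2μF, Q=19μC, V=9.50V), C2(6μF, Q=10μC, V=1.67V), C3(4μF, Q=3μC, V=0.75V), C4(3μF, Q=20μC, V=6.67V), C5(1μF, Q=7μC, V=7.00V)
Op 1: CLOSE 4-5: Q_total=27.00, C_total=4.00, V=6.75; Q4=20.25, Q5=6.75; dissipated=0.042
Op 2: CLOSE 1-5: Q_total=25.75, C_total=3.00, V=8.58; Q1=17.17, Q5=8.58; dissipated=2.521
Op 3: CLOSE 2-3: Q_total=13.00, C_total=10.00, V=1.30; Q2=7.80, Q3=5.20; dissipated=1.008
Op 4: CLOSE 4-5: Q_total=28.83, C_total=4.00, V=7.21; Q4=21.62, Q5=7.21; dissipated=1.260
Op 5: CLOSE 5-4: Q_total=28.83, C_total=4.00, V=7.21; Q5=7.21, Q4=21.62; dissipated=0.000
Final charges: Q1=17.17, Q2=7.80, Q3=5.20, Q4=21.62, Q5=7.21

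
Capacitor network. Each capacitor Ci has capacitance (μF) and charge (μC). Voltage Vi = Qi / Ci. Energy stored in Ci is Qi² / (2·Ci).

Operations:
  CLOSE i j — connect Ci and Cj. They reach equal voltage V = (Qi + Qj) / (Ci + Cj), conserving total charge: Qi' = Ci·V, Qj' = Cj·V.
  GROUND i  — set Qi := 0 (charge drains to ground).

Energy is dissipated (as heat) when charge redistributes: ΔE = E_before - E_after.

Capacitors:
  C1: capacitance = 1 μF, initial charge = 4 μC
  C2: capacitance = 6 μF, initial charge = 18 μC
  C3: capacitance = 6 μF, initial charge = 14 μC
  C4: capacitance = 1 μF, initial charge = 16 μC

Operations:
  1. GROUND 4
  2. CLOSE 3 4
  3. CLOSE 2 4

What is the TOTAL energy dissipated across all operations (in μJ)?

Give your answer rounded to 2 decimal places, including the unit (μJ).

Initial: C1(1μF, Q=4μC, V=4.00V), C2(6μF, Q=18μC, V=3.00V), C3(6μF, Q=14μC, V=2.33V), C4(1μF, Q=16μC, V=16.00V)
Op 1: GROUND 4: Q4=0; energy lost=128.000
Op 2: CLOSE 3-4: Q_total=14.00, C_total=7.00, V=2.00; Q3=12.00, Q4=2.00; dissipated=2.333
Op 3: CLOSE 2-4: Q_total=20.00, C_total=7.00, V=2.86; Q2=17.14, Q4=2.86; dissipated=0.429
Total dissipated: 130.762 μJ

Answer: 130.76 μJ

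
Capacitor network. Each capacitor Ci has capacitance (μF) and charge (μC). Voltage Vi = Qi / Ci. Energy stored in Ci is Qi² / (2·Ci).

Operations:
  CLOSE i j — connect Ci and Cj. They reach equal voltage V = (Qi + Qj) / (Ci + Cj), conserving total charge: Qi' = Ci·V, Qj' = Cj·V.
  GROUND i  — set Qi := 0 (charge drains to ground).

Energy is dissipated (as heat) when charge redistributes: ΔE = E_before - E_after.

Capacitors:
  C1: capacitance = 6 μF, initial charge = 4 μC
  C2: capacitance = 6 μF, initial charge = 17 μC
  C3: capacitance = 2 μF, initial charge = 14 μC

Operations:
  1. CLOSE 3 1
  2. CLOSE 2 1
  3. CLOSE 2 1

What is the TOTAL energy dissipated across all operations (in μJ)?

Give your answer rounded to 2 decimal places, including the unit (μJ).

Initial: C1(6μF, Q=4μC, V=0.67V), C2(6μF, Q=17μC, V=2.83V), C3(2μF, Q=14μC, V=7.00V)
Op 1: CLOSE 3-1: Q_total=18.00, C_total=8.00, V=2.25; Q3=4.50, Q1=13.50; dissipated=30.083
Op 2: CLOSE 2-1: Q_total=30.50, C_total=12.00, V=2.54; Q2=15.25, Q1=15.25; dissipated=0.510
Op 3: CLOSE 2-1: Q_total=30.50, C_total=12.00, V=2.54; Q2=15.25, Q1=15.25; dissipated=0.000
Total dissipated: 30.594 μJ

Answer: 30.59 μJ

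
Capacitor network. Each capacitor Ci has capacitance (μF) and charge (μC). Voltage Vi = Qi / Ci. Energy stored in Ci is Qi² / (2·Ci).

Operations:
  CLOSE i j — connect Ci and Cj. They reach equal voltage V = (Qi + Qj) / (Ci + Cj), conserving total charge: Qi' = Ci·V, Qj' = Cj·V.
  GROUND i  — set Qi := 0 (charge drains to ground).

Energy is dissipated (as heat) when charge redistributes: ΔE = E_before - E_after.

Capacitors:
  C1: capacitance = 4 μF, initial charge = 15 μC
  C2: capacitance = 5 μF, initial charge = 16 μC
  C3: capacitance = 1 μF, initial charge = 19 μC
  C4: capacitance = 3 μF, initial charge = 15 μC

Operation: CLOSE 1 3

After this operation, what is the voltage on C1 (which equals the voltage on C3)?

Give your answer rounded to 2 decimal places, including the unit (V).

Initial: C1(4μF, Q=15μC, V=3.75V), C2(5μF, Q=16μC, V=3.20V), C3(1μF, Q=19μC, V=19.00V), C4(3μF, Q=15μC, V=5.00V)
Op 1: CLOSE 1-3: Q_total=34.00, C_total=5.00, V=6.80; Q1=27.20, Q3=6.80; dissipated=93.025

Answer: 6.80 V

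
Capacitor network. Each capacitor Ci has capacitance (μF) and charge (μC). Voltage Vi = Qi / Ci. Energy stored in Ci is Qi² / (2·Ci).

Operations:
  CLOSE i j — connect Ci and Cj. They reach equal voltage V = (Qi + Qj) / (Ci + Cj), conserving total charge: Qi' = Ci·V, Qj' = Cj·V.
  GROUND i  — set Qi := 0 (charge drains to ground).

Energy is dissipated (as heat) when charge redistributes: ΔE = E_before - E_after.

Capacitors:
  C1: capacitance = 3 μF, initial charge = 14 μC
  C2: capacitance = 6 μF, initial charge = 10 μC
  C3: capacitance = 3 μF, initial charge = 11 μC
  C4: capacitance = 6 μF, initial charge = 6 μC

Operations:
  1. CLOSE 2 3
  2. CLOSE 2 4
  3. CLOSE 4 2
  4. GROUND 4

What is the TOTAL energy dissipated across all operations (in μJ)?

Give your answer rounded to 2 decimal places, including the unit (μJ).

Answer: 15.00 μJ

Derivation:
Initial: C1(3μF, Q=14μC, V=4.67V), C2(6μF, Q=10μC, V=1.67V), C3(3μF, Q=11μC, V=3.67V), C4(6μF, Q=6μC, V=1.00V)
Op 1: CLOSE 2-3: Q_total=21.00, C_total=9.00, V=2.33; Q2=14.00, Q3=7.00; dissipated=4.000
Op 2: CLOSE 2-4: Q_total=20.00, C_total=12.00, V=1.67; Q2=10.00, Q4=10.00; dissipated=2.667
Op 3: CLOSE 4-2: Q_total=20.00, C_total=12.00, V=1.67; Q4=10.00, Q2=10.00; dissipated=0.000
Op 4: GROUND 4: Q4=0; energy lost=8.333
Total dissipated: 15.000 μJ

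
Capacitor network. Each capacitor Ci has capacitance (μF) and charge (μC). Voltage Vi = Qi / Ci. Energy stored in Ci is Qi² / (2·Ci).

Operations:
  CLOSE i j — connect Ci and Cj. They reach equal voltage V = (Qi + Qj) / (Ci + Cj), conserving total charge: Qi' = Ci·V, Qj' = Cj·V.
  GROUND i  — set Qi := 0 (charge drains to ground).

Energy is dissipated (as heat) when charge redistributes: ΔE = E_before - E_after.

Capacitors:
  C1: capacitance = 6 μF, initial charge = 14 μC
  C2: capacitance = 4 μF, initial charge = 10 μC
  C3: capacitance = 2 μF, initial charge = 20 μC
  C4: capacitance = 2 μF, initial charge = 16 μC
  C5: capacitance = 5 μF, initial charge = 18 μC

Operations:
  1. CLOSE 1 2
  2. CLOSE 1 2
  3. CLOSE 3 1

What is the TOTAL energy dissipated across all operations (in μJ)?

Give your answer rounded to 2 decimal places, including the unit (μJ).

Answer: 43.35 μJ

Derivation:
Initial: C1(6μF, Q=14μC, V=2.33V), C2(4μF, Q=10μC, V=2.50V), C3(2μF, Q=20μC, V=10.00V), C4(2μF, Q=16μC, V=8.00V), C5(5μF, Q=18μC, V=3.60V)
Op 1: CLOSE 1-2: Q_total=24.00, C_total=10.00, V=2.40; Q1=14.40, Q2=9.60; dissipated=0.033
Op 2: CLOSE 1-2: Q_total=24.00, C_total=10.00, V=2.40; Q1=14.40, Q2=9.60; dissipated=0.000
Op 3: CLOSE 3-1: Q_total=34.40, C_total=8.00, V=4.30; Q3=8.60, Q1=25.80; dissipated=43.320
Total dissipated: 43.353 μJ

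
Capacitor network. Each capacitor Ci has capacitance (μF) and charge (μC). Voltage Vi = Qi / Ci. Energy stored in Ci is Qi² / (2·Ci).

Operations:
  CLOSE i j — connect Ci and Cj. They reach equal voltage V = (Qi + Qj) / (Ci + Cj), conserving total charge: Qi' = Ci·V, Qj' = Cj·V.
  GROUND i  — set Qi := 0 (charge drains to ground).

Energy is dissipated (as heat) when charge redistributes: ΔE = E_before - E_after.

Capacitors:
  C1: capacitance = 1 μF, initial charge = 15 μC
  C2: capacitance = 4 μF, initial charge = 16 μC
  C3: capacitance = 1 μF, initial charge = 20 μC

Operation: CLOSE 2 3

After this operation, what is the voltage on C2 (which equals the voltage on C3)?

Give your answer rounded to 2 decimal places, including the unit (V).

Initial: C1(1μF, Q=15μC, V=15.00V), C2(4μF, Q=16μC, V=4.00V), C3(1μF, Q=20μC, V=20.00V)
Op 1: CLOSE 2-3: Q_total=36.00, C_total=5.00, V=7.20; Q2=28.80, Q3=7.20; dissipated=102.400

Answer: 7.20 V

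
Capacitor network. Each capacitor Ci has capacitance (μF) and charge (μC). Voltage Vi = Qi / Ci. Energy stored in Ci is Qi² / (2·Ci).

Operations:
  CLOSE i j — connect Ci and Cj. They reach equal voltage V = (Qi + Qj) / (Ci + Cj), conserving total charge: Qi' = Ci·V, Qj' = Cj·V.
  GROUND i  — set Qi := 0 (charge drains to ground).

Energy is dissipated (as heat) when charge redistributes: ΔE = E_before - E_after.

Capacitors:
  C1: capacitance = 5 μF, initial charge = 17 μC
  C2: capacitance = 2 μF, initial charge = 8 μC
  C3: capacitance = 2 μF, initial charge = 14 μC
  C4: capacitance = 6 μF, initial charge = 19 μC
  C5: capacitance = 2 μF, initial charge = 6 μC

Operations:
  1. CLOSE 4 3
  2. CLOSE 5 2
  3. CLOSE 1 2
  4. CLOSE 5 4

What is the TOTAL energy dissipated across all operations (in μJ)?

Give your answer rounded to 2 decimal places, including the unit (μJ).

Answer: 11.82 μJ

Derivation:
Initial: C1(5μF, Q=17μC, V=3.40V), C2(2μF, Q=8μC, V=4.00V), C3(2μF, Q=14μC, V=7.00V), C4(6μF, Q=19μC, V=3.17V), C5(2μF, Q=6μC, V=3.00V)
Op 1: CLOSE 4-3: Q_total=33.00, C_total=8.00, V=4.12; Q4=24.75, Q3=8.25; dissipated=11.021
Op 2: CLOSE 5-2: Q_total=14.00, C_total=4.00, V=3.50; Q5=7.00, Q2=7.00; dissipated=0.500
Op 3: CLOSE 1-2: Q_total=24.00, C_total=7.00, V=3.43; Q1=17.14, Q2=6.86; dissipated=0.007
Op 4: CLOSE 5-4: Q_total=31.75, C_total=8.00, V=3.97; Q5=7.94, Q4=23.81; dissipated=0.293
Total dissipated: 11.821 μJ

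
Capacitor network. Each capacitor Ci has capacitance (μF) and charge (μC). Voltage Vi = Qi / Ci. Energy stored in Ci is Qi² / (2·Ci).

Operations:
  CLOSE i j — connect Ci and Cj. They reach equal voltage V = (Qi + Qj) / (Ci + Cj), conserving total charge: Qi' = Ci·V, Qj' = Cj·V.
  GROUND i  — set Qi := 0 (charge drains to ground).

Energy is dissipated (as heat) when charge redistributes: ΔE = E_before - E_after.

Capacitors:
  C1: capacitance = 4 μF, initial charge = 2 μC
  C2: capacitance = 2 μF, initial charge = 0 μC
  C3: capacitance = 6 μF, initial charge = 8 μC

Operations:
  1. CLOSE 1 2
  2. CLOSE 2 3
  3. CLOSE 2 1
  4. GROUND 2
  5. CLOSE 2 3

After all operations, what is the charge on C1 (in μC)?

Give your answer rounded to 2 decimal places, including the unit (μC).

Initial: C1(4μF, Q=2μC, V=0.50V), C2(2μF, Q=0μC, V=0.00V), C3(6μF, Q=8μC, V=1.33V)
Op 1: CLOSE 1-2: Q_total=2.00, C_total=6.00, V=0.33; Q1=1.33, Q2=0.67; dissipated=0.167
Op 2: CLOSE 2-3: Q_total=8.67, C_total=8.00, V=1.08; Q2=2.17, Q3=6.50; dissipated=0.750
Op 3: CLOSE 2-1: Q_total=3.50, C_total=6.00, V=0.58; Q2=1.17, Q1=2.33; dissipated=0.375
Op 4: GROUND 2: Q2=0; energy lost=0.340
Op 5: CLOSE 2-3: Q_total=6.50, C_total=8.00, V=0.81; Q2=1.62, Q3=4.88; dissipated=0.880
Final charges: Q1=2.33, Q2=1.62, Q3=4.88

Answer: 2.33 μC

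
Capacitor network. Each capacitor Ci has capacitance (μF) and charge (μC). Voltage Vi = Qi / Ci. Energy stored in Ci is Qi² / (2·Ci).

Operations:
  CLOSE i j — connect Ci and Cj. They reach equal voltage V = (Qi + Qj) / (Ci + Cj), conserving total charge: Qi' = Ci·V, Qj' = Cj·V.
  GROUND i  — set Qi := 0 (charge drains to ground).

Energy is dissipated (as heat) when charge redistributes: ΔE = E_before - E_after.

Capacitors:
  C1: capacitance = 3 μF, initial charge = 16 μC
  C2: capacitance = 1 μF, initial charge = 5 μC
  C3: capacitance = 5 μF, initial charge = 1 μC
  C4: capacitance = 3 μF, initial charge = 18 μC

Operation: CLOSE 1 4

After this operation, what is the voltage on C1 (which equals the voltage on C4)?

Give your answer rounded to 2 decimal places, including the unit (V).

Answer: 5.67 V

Derivation:
Initial: C1(3μF, Q=16μC, V=5.33V), C2(1μF, Q=5μC, V=5.00V), C3(5μF, Q=1μC, V=0.20V), C4(3μF, Q=18μC, V=6.00V)
Op 1: CLOSE 1-4: Q_total=34.00, C_total=6.00, V=5.67; Q1=17.00, Q4=17.00; dissipated=0.333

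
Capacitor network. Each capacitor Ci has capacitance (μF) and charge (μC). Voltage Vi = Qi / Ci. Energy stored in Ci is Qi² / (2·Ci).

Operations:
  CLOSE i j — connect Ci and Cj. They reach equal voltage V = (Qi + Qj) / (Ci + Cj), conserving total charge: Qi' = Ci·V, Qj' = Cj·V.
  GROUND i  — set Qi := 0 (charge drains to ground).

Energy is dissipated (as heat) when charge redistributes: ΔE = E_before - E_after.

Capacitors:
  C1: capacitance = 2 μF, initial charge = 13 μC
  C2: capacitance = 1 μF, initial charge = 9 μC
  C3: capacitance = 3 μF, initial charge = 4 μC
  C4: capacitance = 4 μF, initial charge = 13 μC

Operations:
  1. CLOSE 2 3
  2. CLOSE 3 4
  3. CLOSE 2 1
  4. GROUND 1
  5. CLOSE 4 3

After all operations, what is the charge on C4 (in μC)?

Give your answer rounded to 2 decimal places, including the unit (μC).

Initial: C1(2μF, Q=13μC, V=6.50V), C2(1μF, Q=9μC, V=9.00V), C3(3μF, Q=4μC, V=1.33V), C4(4μF, Q=13μC, V=3.25V)
Op 1: CLOSE 2-3: Q_total=13.00, C_total=4.00, V=3.25; Q2=3.25, Q3=9.75; dissipated=22.042
Op 2: CLOSE 3-4: Q_total=22.75, C_total=7.00, V=3.25; Q3=9.75, Q4=13.00; dissipated=0.000
Op 3: CLOSE 2-1: Q_total=16.25, C_total=3.00, V=5.42; Q2=5.42, Q1=10.83; dissipated=3.521
Op 4: GROUND 1: Q1=0; energy lost=29.340
Op 5: CLOSE 4-3: Q_total=22.75, C_total=7.00, V=3.25; Q4=13.00, Q3=9.75; dissipated=0.000
Final charges: Q1=0.00, Q2=5.42, Q3=9.75, Q4=13.00

Answer: 13.00 μC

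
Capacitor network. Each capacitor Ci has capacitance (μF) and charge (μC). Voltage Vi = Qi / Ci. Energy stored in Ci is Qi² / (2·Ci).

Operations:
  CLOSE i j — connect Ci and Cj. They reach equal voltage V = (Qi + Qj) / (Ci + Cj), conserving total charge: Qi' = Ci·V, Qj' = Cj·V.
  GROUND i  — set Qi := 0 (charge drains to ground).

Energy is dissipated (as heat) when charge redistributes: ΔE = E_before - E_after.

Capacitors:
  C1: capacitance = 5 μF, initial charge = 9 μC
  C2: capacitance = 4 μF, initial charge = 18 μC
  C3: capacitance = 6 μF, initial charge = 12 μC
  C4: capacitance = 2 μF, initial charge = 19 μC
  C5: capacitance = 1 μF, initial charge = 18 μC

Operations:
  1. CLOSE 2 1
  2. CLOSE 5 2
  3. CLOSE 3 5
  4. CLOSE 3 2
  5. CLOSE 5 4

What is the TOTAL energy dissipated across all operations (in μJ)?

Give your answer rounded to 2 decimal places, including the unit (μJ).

Initial: C1(5μF, Q=9μC, V=1.80V), C2(4μF, Q=18μC, V=4.50V), C3(6μF, Q=12μC, V=2.00V), C4(2μF, Q=19μC, V=9.50V), C5(1μF, Q=18μC, V=18.00V)
Op 1: CLOSE 2-1: Q_total=27.00, C_total=9.00, V=3.00; Q2=12.00, Q1=15.00; dissipated=8.100
Op 2: CLOSE 5-2: Q_total=30.00, C_total=5.00, V=6.00; Q5=6.00, Q2=24.00; dissipated=90.000
Op 3: CLOSE 3-5: Q_total=18.00, C_total=7.00, V=2.57; Q3=15.43, Q5=2.57; dissipated=6.857
Op 4: CLOSE 3-2: Q_total=39.43, C_total=10.00, V=3.94; Q3=23.66, Q2=15.77; dissipated=14.106
Op 5: CLOSE 5-4: Q_total=21.57, C_total=3.00, V=7.19; Q5=7.19, Q4=14.38; dissipated=16.002
Total dissipated: 135.065 μJ

Answer: 135.06 μJ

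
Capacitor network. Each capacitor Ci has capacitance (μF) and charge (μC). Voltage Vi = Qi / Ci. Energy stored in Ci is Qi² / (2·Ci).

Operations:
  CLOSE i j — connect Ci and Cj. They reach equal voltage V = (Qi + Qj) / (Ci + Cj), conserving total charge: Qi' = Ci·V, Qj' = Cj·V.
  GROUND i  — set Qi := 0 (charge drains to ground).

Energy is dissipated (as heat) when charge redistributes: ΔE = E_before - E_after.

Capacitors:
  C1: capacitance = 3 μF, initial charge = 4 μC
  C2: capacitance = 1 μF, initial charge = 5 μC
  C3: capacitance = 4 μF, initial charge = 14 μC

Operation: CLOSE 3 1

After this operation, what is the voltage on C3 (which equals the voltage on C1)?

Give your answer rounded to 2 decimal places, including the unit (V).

Initial: C1(3μF, Q=4μC, V=1.33V), C2(1μF, Q=5μC, V=5.00V), C3(4μF, Q=14μC, V=3.50V)
Op 1: CLOSE 3-1: Q_total=18.00, C_total=7.00, V=2.57; Q3=10.29, Q1=7.71; dissipated=4.024

Answer: 2.57 V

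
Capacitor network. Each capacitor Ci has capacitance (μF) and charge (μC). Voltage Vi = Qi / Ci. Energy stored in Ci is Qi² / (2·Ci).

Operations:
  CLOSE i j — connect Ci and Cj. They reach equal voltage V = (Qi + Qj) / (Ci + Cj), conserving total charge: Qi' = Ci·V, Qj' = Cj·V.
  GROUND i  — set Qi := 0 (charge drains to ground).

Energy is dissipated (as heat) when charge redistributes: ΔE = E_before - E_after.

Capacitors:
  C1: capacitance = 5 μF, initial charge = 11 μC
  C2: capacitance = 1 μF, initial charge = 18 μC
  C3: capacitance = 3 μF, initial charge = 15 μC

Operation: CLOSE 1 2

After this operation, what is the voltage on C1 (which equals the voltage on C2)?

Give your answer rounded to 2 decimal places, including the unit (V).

Answer: 4.83 V

Derivation:
Initial: C1(5μF, Q=11μC, V=2.20V), C2(1μF, Q=18μC, V=18.00V), C3(3μF, Q=15μC, V=5.00V)
Op 1: CLOSE 1-2: Q_total=29.00, C_total=6.00, V=4.83; Q1=24.17, Q2=4.83; dissipated=104.017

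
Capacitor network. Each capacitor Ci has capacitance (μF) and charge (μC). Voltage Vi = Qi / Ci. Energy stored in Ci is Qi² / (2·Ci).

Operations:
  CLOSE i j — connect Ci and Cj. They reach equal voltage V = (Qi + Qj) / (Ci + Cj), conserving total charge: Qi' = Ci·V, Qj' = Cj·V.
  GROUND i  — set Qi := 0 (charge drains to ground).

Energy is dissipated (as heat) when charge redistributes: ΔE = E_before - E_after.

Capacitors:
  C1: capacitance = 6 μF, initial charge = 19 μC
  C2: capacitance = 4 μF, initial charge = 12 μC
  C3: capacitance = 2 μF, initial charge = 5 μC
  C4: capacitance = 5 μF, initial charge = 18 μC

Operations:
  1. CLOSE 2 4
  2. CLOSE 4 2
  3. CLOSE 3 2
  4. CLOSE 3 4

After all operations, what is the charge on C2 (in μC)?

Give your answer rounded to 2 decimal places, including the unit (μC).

Initial: C1(6μF, Q=19μC, V=3.17V), C2(4μF, Q=12μC, V=3.00V), C3(2μF, Q=5μC, V=2.50V), C4(5μF, Q=18μC, V=3.60V)
Op 1: CLOSE 2-4: Q_total=30.00, C_total=9.00, V=3.33; Q2=13.33, Q4=16.67; dissipated=0.400
Op 2: CLOSE 4-2: Q_total=30.00, C_total=9.00, V=3.33; Q4=16.67, Q2=13.33; dissipated=0.000
Op 3: CLOSE 3-2: Q_total=18.33, C_total=6.00, V=3.06; Q3=6.11, Q2=12.22; dissipated=0.463
Op 4: CLOSE 3-4: Q_total=22.78, C_total=7.00, V=3.25; Q3=6.51, Q4=16.27; dissipated=0.055
Final charges: Q1=19.00, Q2=12.22, Q3=6.51, Q4=16.27

Answer: 12.22 μC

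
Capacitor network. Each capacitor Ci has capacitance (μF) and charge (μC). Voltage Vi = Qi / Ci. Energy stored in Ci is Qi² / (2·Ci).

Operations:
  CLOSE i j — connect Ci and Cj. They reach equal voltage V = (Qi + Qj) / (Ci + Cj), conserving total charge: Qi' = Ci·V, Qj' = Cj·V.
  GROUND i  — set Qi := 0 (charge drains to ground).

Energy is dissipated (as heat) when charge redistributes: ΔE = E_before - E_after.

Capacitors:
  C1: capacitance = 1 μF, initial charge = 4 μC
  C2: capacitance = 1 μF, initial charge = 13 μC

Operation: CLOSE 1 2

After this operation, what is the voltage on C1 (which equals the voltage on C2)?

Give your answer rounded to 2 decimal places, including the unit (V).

Answer: 8.50 V

Derivation:
Initial: C1(1μF, Q=4μC, V=4.00V), C2(1μF, Q=13μC, V=13.00V)
Op 1: CLOSE 1-2: Q_total=17.00, C_total=2.00, V=8.50; Q1=8.50, Q2=8.50; dissipated=20.250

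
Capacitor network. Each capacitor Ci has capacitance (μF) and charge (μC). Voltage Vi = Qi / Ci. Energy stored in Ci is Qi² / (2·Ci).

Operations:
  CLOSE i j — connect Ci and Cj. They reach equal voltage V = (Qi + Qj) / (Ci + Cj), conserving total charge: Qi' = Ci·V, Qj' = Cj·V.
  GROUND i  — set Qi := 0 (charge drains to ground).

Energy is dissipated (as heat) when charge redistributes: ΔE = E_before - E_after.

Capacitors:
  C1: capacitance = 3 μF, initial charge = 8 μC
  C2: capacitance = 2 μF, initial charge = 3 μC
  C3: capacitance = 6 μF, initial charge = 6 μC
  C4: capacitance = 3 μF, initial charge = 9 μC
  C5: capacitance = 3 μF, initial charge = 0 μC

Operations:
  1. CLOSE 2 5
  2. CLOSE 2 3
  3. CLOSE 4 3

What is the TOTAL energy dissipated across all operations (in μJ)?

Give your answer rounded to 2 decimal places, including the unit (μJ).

Initial: C1(3μF, Q=8μC, V=2.67V), C2(2μF, Q=3μC, V=1.50V), C3(6μF, Q=6μC, V=1.00V), C4(3μF, Q=9μC, V=3.00V), C5(3μF, Q=0μC, V=0.00V)
Op 1: CLOSE 2-5: Q_total=3.00, C_total=5.00, V=0.60; Q2=1.20, Q5=1.80; dissipated=1.350
Op 2: CLOSE 2-3: Q_total=7.20, C_total=8.00, V=0.90; Q2=1.80, Q3=5.40; dissipated=0.120
Op 3: CLOSE 4-3: Q_total=14.40, C_total=9.00, V=1.60; Q4=4.80, Q3=9.60; dissipated=4.410
Total dissipated: 5.880 μJ

Answer: 5.88 μJ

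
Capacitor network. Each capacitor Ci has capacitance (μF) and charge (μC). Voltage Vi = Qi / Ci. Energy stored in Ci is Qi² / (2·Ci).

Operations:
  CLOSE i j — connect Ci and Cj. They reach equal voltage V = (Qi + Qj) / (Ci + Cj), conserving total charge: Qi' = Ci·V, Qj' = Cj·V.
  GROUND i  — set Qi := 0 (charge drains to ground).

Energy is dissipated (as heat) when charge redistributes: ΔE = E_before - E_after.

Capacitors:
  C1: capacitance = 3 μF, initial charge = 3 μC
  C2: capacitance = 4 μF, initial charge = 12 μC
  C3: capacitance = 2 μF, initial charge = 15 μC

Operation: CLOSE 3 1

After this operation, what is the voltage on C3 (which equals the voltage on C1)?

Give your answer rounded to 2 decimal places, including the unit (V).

Initial: C1(3μF, Q=3μC, V=1.00V), C2(4μF, Q=12μC, V=3.00V), C3(2μF, Q=15μC, V=7.50V)
Op 1: CLOSE 3-1: Q_total=18.00, C_total=5.00, V=3.60; Q3=7.20, Q1=10.80; dissipated=25.350

Answer: 3.60 V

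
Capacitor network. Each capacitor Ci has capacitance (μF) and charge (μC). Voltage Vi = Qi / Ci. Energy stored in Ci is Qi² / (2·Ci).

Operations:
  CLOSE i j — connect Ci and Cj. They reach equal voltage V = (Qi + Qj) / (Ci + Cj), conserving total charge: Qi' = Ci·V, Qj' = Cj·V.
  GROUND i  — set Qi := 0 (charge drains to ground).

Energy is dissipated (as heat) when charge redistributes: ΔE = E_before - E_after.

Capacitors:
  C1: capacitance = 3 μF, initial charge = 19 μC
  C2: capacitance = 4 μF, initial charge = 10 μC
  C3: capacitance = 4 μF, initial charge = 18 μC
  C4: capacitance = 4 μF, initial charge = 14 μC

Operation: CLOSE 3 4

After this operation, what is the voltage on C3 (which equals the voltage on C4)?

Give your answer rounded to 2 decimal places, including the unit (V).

Answer: 4.00 V

Derivation:
Initial: C1(3μF, Q=19μC, V=6.33V), C2(4μF, Q=10μC, V=2.50V), C3(4μF, Q=18μC, V=4.50V), C4(4μF, Q=14μC, V=3.50V)
Op 1: CLOSE 3-4: Q_total=32.00, C_total=8.00, V=4.00; Q3=16.00, Q4=16.00; dissipated=1.000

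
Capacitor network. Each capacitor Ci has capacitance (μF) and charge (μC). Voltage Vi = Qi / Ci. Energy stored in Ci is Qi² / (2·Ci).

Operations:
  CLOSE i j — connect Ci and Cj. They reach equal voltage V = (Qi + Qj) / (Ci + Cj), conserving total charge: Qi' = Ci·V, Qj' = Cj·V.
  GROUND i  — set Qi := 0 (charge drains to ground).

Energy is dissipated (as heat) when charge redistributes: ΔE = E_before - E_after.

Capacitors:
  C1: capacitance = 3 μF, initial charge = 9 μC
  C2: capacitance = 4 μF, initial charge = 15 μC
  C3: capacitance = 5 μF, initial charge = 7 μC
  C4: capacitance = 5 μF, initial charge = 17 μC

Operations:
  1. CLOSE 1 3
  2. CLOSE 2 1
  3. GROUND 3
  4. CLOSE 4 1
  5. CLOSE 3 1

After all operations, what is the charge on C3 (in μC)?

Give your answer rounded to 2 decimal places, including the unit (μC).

Answer: 6.09 μC

Derivation:
Initial: C1(3μF, Q=9μC, V=3.00V), C2(4μF, Q=15μC, V=3.75V), C3(5μF, Q=7μC, V=1.40V), C4(5μF, Q=17μC, V=3.40V)
Op 1: CLOSE 1-3: Q_total=16.00, C_total=8.00, V=2.00; Q1=6.00, Q3=10.00; dissipated=2.400
Op 2: CLOSE 2-1: Q_total=21.00, C_total=7.00, V=3.00; Q2=12.00, Q1=9.00; dissipated=2.625
Op 3: GROUND 3: Q3=0; energy lost=10.000
Op 4: CLOSE 4-1: Q_total=26.00, C_total=8.00, V=3.25; Q4=16.25, Q1=9.75; dissipated=0.150
Op 5: CLOSE 3-1: Q_total=9.75, C_total=8.00, V=1.22; Q3=6.09, Q1=3.66; dissipated=9.902
Final charges: Q1=3.66, Q2=12.00, Q3=6.09, Q4=16.25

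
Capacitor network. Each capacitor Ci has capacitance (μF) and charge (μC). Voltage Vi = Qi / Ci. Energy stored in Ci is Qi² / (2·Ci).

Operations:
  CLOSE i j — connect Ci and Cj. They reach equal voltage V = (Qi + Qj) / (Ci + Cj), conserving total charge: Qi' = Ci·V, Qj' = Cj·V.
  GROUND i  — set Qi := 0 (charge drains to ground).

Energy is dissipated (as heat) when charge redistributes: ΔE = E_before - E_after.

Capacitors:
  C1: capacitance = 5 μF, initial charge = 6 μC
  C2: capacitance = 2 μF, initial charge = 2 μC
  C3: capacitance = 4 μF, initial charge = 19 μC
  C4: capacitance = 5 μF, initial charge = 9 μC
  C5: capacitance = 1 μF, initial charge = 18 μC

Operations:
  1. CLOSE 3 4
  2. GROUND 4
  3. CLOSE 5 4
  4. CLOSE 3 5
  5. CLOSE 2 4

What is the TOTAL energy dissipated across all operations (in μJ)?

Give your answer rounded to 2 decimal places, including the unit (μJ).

Initial: C1(5μF, Q=6μC, V=1.20V), C2(2μF, Q=2μC, V=1.00V), C3(4μF, Q=19μC, V=4.75V), C4(5μF, Q=9μC, V=1.80V), C5(1μF, Q=18μC, V=18.00V)
Op 1: CLOSE 3-4: Q_total=28.00, C_total=9.00, V=3.11; Q3=12.44, Q4=15.56; dissipated=9.669
Op 2: GROUND 4: Q4=0; energy lost=24.198
Op 3: CLOSE 5-4: Q_total=18.00, C_total=6.00, V=3.00; Q5=3.00, Q4=15.00; dissipated=135.000
Op 4: CLOSE 3-5: Q_total=15.44, C_total=5.00, V=3.09; Q3=12.36, Q5=3.09; dissipated=0.005
Op 5: CLOSE 2-4: Q_total=17.00, C_total=7.00, V=2.43; Q2=4.86, Q4=12.14; dissipated=2.857
Total dissipated: 171.729 μJ

Answer: 171.73 μJ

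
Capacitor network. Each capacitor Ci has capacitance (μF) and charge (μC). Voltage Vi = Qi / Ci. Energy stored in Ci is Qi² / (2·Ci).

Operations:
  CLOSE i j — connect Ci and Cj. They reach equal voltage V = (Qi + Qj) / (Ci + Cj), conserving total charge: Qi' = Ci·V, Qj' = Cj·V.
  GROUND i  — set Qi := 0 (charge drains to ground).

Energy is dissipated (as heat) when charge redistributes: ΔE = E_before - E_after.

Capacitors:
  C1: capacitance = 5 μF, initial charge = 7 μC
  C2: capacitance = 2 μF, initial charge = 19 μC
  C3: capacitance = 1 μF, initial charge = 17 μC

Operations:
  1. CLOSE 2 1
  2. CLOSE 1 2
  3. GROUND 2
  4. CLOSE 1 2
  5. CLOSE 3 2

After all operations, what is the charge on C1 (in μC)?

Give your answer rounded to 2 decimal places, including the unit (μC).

Answer: 13.27 μC

Derivation:
Initial: C1(5μF, Q=7μC, V=1.40V), C2(2μF, Q=19μC, V=9.50V), C3(1μF, Q=17μC, V=17.00V)
Op 1: CLOSE 2-1: Q_total=26.00, C_total=7.00, V=3.71; Q2=7.43, Q1=18.57; dissipated=46.864
Op 2: CLOSE 1-2: Q_total=26.00, C_total=7.00, V=3.71; Q1=18.57, Q2=7.43; dissipated=0.000
Op 3: GROUND 2: Q2=0; energy lost=13.796
Op 4: CLOSE 1-2: Q_total=18.57, C_total=7.00, V=2.65; Q1=13.27, Q2=5.31; dissipated=9.854
Op 5: CLOSE 3-2: Q_total=22.31, C_total=3.00, V=7.44; Q3=7.44, Q2=14.87; dissipated=68.612
Final charges: Q1=13.27, Q2=14.87, Q3=7.44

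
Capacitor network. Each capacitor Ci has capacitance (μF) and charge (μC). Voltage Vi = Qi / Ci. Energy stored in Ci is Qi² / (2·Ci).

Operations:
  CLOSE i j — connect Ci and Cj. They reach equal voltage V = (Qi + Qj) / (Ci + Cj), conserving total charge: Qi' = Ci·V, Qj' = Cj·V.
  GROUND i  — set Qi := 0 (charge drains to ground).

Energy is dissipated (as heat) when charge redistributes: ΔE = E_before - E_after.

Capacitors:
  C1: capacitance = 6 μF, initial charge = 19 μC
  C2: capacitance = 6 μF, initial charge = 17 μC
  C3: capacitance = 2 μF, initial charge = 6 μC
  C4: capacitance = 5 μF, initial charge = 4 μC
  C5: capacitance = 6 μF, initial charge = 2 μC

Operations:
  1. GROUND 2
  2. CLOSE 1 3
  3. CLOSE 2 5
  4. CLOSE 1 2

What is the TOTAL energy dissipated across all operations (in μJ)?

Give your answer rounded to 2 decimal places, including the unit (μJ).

Initial: C1(6μF, Q=19μC, V=3.17V), C2(6μF, Q=17μC, V=2.83V), C3(2μF, Q=6μC, V=3.00V), C4(5μF, Q=4μC, V=0.80V), C5(6μF, Q=2μC, V=0.33V)
Op 1: GROUND 2: Q2=0; energy lost=24.083
Op 2: CLOSE 1-3: Q_total=25.00, C_total=8.00, V=3.12; Q1=18.75, Q3=6.25; dissipated=0.021
Op 3: CLOSE 2-5: Q_total=2.00, C_total=12.00, V=0.17; Q2=1.00, Q5=1.00; dissipated=0.167
Op 4: CLOSE 1-2: Q_total=19.75, C_total=12.00, V=1.65; Q1=9.88, Q2=9.88; dissipated=13.128
Total dissipated: 37.398 μJ

Answer: 37.40 μJ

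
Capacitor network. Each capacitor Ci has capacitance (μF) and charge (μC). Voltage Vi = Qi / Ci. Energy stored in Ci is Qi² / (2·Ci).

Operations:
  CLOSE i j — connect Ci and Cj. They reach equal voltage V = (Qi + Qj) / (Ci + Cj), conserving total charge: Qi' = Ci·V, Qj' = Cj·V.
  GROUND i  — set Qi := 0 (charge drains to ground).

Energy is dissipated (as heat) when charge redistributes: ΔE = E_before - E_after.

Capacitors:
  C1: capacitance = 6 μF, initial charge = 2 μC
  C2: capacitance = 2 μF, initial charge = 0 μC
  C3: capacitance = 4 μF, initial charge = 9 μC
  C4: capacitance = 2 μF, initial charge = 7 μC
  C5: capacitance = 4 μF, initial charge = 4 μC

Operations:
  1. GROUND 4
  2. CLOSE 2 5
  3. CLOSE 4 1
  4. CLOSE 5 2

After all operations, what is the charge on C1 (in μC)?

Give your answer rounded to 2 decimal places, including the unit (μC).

Initial: C1(6μF, Q=2μC, V=0.33V), C2(2μF, Q=0μC, V=0.00V), C3(4μF, Q=9μC, V=2.25V), C4(2μF, Q=7μC, V=3.50V), C5(4μF, Q=4μC, V=1.00V)
Op 1: GROUND 4: Q4=0; energy lost=12.250
Op 2: CLOSE 2-5: Q_total=4.00, C_total=6.00, V=0.67; Q2=1.33, Q5=2.67; dissipated=0.667
Op 3: CLOSE 4-1: Q_total=2.00, C_total=8.00, V=0.25; Q4=0.50, Q1=1.50; dissipated=0.083
Op 4: CLOSE 5-2: Q_total=4.00, C_total=6.00, V=0.67; Q5=2.67, Q2=1.33; dissipated=0.000
Final charges: Q1=1.50, Q2=1.33, Q3=9.00, Q4=0.50, Q5=2.67

Answer: 1.50 μC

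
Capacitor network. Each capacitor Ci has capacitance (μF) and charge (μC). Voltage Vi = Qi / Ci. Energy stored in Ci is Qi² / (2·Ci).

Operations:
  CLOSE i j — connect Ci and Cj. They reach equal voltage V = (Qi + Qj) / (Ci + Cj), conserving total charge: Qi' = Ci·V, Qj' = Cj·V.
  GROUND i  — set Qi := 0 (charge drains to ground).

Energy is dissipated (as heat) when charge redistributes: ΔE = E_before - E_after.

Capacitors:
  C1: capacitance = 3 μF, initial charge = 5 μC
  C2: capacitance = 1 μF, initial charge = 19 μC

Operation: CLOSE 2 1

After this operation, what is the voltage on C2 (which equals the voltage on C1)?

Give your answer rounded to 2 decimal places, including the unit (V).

Answer: 6.00 V

Derivation:
Initial: C1(3μF, Q=5μC, V=1.67V), C2(1μF, Q=19μC, V=19.00V)
Op 1: CLOSE 2-1: Q_total=24.00, C_total=4.00, V=6.00; Q2=6.00, Q1=18.00; dissipated=112.667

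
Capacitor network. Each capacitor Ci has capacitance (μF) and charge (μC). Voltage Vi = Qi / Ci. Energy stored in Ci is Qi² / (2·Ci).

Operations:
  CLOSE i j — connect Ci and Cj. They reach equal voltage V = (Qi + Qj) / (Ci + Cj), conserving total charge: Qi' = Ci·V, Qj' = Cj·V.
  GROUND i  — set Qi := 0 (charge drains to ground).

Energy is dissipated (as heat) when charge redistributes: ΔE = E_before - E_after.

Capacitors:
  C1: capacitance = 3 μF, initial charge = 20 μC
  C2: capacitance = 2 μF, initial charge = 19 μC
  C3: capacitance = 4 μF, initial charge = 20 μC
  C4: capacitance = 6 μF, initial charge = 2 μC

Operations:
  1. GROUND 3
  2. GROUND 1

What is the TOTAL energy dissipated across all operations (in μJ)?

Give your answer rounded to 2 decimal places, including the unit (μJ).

Answer: 116.67 μJ

Derivation:
Initial: C1(3μF, Q=20μC, V=6.67V), C2(2μF, Q=19μC, V=9.50V), C3(4μF, Q=20μC, V=5.00V), C4(6μF, Q=2μC, V=0.33V)
Op 1: GROUND 3: Q3=0; energy lost=50.000
Op 2: GROUND 1: Q1=0; energy lost=66.667
Total dissipated: 116.667 μJ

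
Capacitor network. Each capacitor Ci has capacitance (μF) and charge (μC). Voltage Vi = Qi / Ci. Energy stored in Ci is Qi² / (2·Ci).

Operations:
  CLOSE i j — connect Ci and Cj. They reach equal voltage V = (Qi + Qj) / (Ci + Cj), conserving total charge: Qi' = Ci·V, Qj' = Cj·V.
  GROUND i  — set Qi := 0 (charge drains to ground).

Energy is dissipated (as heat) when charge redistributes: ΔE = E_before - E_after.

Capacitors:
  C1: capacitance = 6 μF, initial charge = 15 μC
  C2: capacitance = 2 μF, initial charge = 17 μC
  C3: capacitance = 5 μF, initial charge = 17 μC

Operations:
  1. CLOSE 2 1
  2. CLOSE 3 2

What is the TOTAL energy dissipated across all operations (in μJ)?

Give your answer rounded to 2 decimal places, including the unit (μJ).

Initial: C1(6μF, Q=15μC, V=2.50V), C2(2μF, Q=17μC, V=8.50V), C3(5μF, Q=17μC, V=3.40V)
Op 1: CLOSE 2-1: Q_total=32.00, C_total=8.00, V=4.00; Q2=8.00, Q1=24.00; dissipated=27.000
Op 2: CLOSE 3-2: Q_total=25.00, C_total=7.00, V=3.57; Q3=17.86, Q2=7.14; dissipated=0.257
Total dissipated: 27.257 μJ

Answer: 27.26 μJ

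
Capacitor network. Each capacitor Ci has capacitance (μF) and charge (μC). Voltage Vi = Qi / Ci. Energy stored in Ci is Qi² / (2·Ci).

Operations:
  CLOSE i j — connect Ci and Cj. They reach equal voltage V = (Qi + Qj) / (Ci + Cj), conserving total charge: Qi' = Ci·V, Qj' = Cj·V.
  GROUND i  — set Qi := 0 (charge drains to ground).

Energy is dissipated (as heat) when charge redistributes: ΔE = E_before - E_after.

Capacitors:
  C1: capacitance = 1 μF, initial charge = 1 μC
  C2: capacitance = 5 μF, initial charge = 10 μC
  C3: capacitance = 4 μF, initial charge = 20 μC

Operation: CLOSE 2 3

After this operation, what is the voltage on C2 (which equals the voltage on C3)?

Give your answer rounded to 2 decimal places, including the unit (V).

Answer: 3.33 V

Derivation:
Initial: C1(1μF, Q=1μC, V=1.00V), C2(5μF, Q=10μC, V=2.00V), C3(4μF, Q=20μC, V=5.00V)
Op 1: CLOSE 2-3: Q_total=30.00, C_total=9.00, V=3.33; Q2=16.67, Q3=13.33; dissipated=10.000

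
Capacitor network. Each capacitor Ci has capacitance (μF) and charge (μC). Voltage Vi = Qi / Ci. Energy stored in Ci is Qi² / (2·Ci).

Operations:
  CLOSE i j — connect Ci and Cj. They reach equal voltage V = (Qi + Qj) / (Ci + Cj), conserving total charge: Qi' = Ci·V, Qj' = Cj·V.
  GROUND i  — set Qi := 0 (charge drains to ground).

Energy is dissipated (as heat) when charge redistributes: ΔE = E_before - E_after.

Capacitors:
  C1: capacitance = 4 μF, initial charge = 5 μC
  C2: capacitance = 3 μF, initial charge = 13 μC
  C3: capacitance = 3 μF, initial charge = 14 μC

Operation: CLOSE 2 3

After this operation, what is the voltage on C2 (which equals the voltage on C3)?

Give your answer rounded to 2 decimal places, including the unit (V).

Answer: 4.50 V

Derivation:
Initial: C1(4μF, Q=5μC, V=1.25V), C2(3μF, Q=13μC, V=4.33V), C3(3μF, Q=14μC, V=4.67V)
Op 1: CLOSE 2-3: Q_total=27.00, C_total=6.00, V=4.50; Q2=13.50, Q3=13.50; dissipated=0.083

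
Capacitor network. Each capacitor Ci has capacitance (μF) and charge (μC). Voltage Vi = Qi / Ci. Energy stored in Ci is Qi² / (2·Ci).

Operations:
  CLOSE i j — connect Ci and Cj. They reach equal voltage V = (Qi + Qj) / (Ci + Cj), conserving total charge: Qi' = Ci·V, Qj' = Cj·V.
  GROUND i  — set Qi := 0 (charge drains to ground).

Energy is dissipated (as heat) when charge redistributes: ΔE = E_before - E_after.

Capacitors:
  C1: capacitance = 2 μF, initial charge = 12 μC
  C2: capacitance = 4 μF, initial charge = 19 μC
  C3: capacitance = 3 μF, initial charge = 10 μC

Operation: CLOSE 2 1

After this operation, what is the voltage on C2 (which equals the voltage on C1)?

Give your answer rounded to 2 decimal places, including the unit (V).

Initial: C1(2μF, Q=12μC, V=6.00V), C2(4μF, Q=19μC, V=4.75V), C3(3μF, Q=10μC, V=3.33V)
Op 1: CLOSE 2-1: Q_total=31.00, C_total=6.00, V=5.17; Q2=20.67, Q1=10.33; dissipated=1.042

Answer: 5.17 V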